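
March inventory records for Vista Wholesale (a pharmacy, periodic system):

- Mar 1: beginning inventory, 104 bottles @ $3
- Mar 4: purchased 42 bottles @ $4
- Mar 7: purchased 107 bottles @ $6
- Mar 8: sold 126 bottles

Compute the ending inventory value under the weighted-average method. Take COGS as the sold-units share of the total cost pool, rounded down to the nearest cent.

Mar 8, sell 126: 126/253 × $1,122.00 → $558.78
Ending inventory (cost pool remaining) = $563.22

Ending inventory = $563.22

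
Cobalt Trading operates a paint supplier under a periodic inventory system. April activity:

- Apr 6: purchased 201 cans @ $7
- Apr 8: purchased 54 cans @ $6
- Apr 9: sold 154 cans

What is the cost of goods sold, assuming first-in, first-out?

COGS = $1,078

Apr 9, 154 sold [FIFO — oldest first]: 154 @ $7 = $1,078
Ending inventory: 47 @ $7 + 54 @ $6 = $653
Check: goods available $1,731 = COGS $1,078 + ending $653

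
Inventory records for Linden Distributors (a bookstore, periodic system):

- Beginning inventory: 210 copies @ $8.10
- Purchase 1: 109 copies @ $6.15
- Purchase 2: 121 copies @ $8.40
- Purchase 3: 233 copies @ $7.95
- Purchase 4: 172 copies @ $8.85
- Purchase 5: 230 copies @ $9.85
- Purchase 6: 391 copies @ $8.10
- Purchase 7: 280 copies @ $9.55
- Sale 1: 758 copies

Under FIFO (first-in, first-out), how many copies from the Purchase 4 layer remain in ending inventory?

Sale 1 (758) [FIFO — oldest first]: 210 @ $8.10 + 109 @ $6.15 + 121 @ $8.40 + 233 @ $7.95 + 85 @ $8.85 = $5,992.35
Ending inventory: 87 @ $8.85 + 230 @ $9.85 + 391 @ $8.10 + 280 @ $9.55 = $8,876.55
Check: goods available $14,868.90 = COGS $5,992.35 + ending $8,876.55

87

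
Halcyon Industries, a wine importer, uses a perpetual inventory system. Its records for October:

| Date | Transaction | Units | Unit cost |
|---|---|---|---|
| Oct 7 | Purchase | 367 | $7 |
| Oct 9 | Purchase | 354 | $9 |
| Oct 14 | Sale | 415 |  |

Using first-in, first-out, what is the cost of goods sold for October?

COGS = $3,001

Oct 14, 415 sold [FIFO — oldest first]: 367 @ $7 + 48 @ $9 = $3,001
Ending inventory: 306 @ $9 = $2,754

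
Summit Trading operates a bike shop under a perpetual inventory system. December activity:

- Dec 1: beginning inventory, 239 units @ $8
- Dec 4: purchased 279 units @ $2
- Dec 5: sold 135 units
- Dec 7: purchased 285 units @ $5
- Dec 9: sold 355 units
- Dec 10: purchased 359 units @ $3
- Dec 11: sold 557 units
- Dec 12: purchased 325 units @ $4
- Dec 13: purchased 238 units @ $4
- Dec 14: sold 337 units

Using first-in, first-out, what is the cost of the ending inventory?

Dec 5, 135 sold [FIFO — oldest first]: 135 @ $8 = $1,080
Dec 9, 355 sold [FIFO — oldest first]: 104 @ $8 + 251 @ $2 = $1,334
Dec 11, 557 sold [FIFO — oldest first]: 28 @ $2 + 285 @ $5 + 244 @ $3 = $2,213
Dec 14, 337 sold [FIFO — oldest first]: 115 @ $3 + 222 @ $4 = $1,233
Total COGS = $1,080 + $1,334 + $2,213 + $1,233 = $5,860
Ending inventory: 103 @ $4 + 238 @ $4 = $1,364

Ending inventory = $1,364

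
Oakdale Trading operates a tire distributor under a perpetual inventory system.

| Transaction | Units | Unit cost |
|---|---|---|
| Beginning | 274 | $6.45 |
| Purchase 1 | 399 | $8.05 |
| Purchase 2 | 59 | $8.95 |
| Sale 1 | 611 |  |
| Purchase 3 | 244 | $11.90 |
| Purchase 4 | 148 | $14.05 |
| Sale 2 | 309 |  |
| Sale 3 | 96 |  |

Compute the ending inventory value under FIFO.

Ending inventory = $1,517.40

Sale 1 (611) [FIFO — oldest first]: 274 @ $6.45 + 337 @ $8.05 = $4,480.15
Sale 2 (309) [FIFO — oldest first]: 62 @ $8.05 + 59 @ $8.95 + 188 @ $11.90 = $3,264.35
Sale 3 (96) [FIFO — oldest first]: 56 @ $11.90 + 40 @ $14.05 = $1,228.40
Total COGS = $4,480.15 + $3,264.35 + $1,228.40 = $8,972.90
Ending inventory: 108 @ $14.05 = $1,517.40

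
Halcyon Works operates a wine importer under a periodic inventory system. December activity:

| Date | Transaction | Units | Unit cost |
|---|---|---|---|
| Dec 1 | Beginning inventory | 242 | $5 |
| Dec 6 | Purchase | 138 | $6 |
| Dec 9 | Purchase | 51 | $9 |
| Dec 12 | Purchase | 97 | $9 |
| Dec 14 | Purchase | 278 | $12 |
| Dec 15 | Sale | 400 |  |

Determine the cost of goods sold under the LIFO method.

Dec 15, 400 sold [LIFO — newest first]: 278 @ $12 + 97 @ $9 + 25 @ $9 = $4,434
Ending inventory: 242 @ $5 + 138 @ $6 + 26 @ $9 = $2,272

COGS = $4,434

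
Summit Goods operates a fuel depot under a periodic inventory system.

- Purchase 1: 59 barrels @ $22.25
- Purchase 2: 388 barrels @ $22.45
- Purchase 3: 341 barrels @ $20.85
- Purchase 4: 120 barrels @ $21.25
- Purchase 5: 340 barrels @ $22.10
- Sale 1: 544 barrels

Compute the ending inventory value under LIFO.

Sale 1 (544) [LIFO — newest first]: 340 @ $22.10 + 120 @ $21.25 + 84 @ $20.85 = $11,815.40
Ending inventory: 59 @ $22.25 + 388 @ $22.45 + 257 @ $20.85 = $15,381.80

Ending inventory = $15,381.80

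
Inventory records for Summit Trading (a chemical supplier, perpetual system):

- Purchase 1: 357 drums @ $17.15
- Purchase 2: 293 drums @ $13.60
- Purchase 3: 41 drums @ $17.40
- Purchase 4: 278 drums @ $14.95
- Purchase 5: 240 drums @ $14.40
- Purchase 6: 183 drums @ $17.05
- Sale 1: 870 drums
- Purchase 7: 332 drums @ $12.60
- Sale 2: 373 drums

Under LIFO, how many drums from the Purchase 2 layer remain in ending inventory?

124

Sale 1 (870) [LIFO — newest first]: 183 @ $17.05 + 240 @ $14.40 + 278 @ $14.95 + 41 @ $17.40 + 128 @ $13.60 = $13,186.45
Sale 2 (373) [LIFO — newest first]: 332 @ $12.60 + 41 @ $13.60 = $4,740.80
Total COGS = $13,186.45 + $4,740.80 = $17,927.25
Ending inventory: 357 @ $17.15 + 124 @ $13.60 = $7,808.95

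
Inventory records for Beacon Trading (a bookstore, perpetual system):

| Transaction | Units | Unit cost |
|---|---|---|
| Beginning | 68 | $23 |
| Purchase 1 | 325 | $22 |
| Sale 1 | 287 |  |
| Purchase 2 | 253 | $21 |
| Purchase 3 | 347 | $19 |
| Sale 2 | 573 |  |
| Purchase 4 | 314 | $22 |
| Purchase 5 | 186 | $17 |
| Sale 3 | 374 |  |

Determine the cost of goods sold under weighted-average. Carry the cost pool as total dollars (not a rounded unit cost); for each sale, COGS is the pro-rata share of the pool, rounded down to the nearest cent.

After Beginning: 68 on hand, pool $1,564.00 (≈ $23.0000 each)
After Purchase 1: 393 on hand, pool $8,714.00 (≈ $22.1730 each)
Sale 1, sell 287: 287/393 × $8,714.00 → $6,363.65
After Purchase 2: 359 on hand, pool $7,663.35 (≈ $21.3464 each)
After Purchase 3: 706 on hand, pool $14,256.35 (≈ $20.1931 each)
Sale 2, sell 573: 573/706 × $14,256.35 → $11,570.66
After Purchase 4: 447 on hand, pool $9,593.69 (≈ $21.4624 each)
After Purchase 5: 633 on hand, pool $12,755.69 (≈ $20.1512 each)
Sale 3, sell 374: 374/633 × $12,755.69 → $7,536.53
Total COGS = $6,363.65 + $11,570.66 + $7,536.53 = $25,470.84
Ending inventory (cost pool remaining) = $5,219.16
Check: goods available $30,690.00 = COGS $25,470.84 + ending $5,219.16

COGS = $25,470.84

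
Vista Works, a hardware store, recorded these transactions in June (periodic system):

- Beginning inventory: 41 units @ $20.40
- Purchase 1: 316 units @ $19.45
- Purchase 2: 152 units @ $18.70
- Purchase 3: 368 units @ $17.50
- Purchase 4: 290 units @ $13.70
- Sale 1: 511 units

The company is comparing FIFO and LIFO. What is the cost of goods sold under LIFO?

FIFO COGS: 41 @ $20.40 + 316 @ $19.45 + 152 @ $18.70 + 2 @ $17.50 = $9,860.00
LIFO COGS: 290 @ $13.70 + 221 @ $17.50 = $7,840.50

COGS = $7,840.50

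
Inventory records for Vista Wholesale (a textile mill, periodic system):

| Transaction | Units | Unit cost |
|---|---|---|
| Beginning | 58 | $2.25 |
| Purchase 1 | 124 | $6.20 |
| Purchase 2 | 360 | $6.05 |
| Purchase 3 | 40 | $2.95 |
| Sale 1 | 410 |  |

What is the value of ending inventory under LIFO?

Ending inventory = $837.30

Sale 1 (410) [LIFO — newest first]: 40 @ $2.95 + 360 @ $6.05 + 10 @ $6.20 = $2,358.00
Ending inventory: 58 @ $2.25 + 114 @ $6.20 = $837.30
Check: goods available $3,195.30 = COGS $2,358.00 + ending $837.30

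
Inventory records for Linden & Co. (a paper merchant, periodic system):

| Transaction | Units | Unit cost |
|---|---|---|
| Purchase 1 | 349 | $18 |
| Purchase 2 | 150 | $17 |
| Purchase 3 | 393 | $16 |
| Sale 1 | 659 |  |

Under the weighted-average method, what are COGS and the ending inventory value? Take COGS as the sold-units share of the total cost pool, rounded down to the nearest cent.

Sale 1, sell 659: 659/892 × $15,120.00 → $11,170.49
Ending inventory (cost pool remaining) = $3,949.51

COGS = $11,170.49; ending inventory = $3,949.51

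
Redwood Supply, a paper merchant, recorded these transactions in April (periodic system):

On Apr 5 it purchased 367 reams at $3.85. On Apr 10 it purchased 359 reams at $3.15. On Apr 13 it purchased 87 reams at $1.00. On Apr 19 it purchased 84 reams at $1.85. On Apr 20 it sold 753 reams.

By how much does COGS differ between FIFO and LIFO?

FIFO COGS: 367 @ $3.85 + 359 @ $3.15 + 27 @ $1.00 = $2,570.80
LIFO COGS: 84 @ $1.85 + 87 @ $1.00 + 359 @ $3.15 + 223 @ $3.85 = $2,231.80
Difference = |$2,570.80 − $2,231.80| = $339.00

$339.00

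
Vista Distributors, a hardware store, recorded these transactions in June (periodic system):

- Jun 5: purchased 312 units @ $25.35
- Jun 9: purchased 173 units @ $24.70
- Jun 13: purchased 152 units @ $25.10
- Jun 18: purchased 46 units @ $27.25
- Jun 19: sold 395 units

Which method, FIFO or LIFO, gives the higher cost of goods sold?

FIFO

FIFO COGS: 312 @ $25.35 + 83 @ $24.70 = $9,959.30
LIFO COGS: 46 @ $27.25 + 152 @ $25.10 + 173 @ $24.70 + 24 @ $25.35 = $9,950.20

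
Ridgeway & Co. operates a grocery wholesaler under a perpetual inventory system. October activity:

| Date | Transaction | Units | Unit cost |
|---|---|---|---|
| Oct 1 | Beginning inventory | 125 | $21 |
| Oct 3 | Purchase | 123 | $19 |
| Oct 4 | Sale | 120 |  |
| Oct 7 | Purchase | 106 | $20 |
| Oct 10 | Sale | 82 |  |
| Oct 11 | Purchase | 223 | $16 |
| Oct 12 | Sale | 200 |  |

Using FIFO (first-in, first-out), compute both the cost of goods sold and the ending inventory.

COGS = $7,850; ending inventory = $2,800

Oct 4, 120 sold [FIFO — oldest first]: 120 @ $21 = $2,520
Oct 10, 82 sold [FIFO — oldest first]: 5 @ $21 + 77 @ $19 = $1,568
Oct 12, 200 sold [FIFO — oldest first]: 46 @ $19 + 106 @ $20 + 48 @ $16 = $3,762
Total COGS = $2,520 + $1,568 + $3,762 = $7,850
Ending inventory: 175 @ $16 = $2,800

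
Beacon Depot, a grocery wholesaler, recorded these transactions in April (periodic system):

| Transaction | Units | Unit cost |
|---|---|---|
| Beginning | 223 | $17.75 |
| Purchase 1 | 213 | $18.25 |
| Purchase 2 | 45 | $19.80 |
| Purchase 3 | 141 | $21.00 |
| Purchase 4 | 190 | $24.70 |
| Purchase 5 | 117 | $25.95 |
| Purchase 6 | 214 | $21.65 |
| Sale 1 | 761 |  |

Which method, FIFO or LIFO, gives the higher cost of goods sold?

LIFO

FIFO COGS: 223 @ $17.75 + 213 @ $18.25 + 45 @ $19.80 + 141 @ $21.00 + 139 @ $24.70 = $15,130.80
LIFO COGS: 214 @ $21.65 + 117 @ $25.95 + 190 @ $24.70 + 141 @ $21.00 + 45 @ $19.80 + 54 @ $18.25 = $17,199.75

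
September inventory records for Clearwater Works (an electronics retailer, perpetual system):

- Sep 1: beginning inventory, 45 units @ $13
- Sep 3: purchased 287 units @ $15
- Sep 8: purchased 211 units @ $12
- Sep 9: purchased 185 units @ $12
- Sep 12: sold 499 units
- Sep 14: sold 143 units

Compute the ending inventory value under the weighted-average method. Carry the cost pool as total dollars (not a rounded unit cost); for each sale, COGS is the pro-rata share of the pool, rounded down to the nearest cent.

Ending inventory = $1,139.04

After Sep 1: 45 on hand, pool $585.00 (≈ $13.0000 each)
After Sep 3: 332 on hand, pool $4,890.00 (≈ $14.7289 each)
After Sep 8: 543 on hand, pool $7,422.00 (≈ $13.6685 each)
After Sep 9: 728 on hand, pool $9,642.00 (≈ $13.2445 each)
Sep 12, sell 499: 499/728 × $9,642.00 → $6,609.00
Sep 14, sell 143: 143/229 × $3,033.00 → $1,893.96
Total COGS = $6,609.00 + $1,893.96 = $8,502.96
Ending inventory (cost pool remaining) = $1,139.04
Check: goods available $9,642.00 = COGS $8,502.96 + ending $1,139.04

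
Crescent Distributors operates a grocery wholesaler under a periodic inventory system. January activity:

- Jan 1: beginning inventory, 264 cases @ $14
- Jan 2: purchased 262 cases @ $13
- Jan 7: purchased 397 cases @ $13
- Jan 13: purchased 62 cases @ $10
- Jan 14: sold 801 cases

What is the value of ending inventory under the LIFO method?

Jan 14, 801 sold [LIFO — newest first]: 62 @ $10 + 397 @ $13 + 262 @ $13 + 80 @ $14 = $10,307
Ending inventory: 184 @ $14 = $2,576

Ending inventory = $2,576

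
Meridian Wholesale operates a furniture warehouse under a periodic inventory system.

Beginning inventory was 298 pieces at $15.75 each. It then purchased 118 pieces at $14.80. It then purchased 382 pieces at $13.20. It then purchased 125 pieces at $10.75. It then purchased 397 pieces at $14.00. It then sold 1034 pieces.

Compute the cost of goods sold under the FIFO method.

COGS = $14,380.05

Sale 1 (1034) [FIFO — oldest first]: 298 @ $15.75 + 118 @ $14.80 + 382 @ $13.20 + 125 @ $10.75 + 111 @ $14.00 = $14,380.05
Ending inventory: 286 @ $14.00 = $4,004.00
Check: goods available $18,384.05 = COGS $14,380.05 + ending $4,004.00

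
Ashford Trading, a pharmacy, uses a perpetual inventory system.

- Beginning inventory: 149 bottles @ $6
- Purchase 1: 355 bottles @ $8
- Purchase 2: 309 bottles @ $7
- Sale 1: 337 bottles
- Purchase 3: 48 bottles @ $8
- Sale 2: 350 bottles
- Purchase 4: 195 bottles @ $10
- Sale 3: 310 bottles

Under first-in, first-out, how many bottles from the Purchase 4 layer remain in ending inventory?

59

Sale 1 (337) [FIFO — oldest first]: 149 @ $6 + 188 @ $8 = $2,398
Sale 2 (350) [FIFO — oldest first]: 167 @ $8 + 183 @ $7 = $2,617
Sale 3 (310) [FIFO — oldest first]: 126 @ $7 + 48 @ $8 + 136 @ $10 = $2,626
Total COGS = $2,398 + $2,617 + $2,626 = $7,641
Ending inventory: 59 @ $10 = $590
Check: goods available $8,231 = COGS $7,641 + ending $590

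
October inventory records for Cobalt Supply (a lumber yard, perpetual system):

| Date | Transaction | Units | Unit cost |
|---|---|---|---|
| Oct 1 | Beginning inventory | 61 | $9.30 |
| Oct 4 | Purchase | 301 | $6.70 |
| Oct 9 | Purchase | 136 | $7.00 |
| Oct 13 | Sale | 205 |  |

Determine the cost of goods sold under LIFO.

Oct 13, 205 sold [LIFO — newest first]: 136 @ $7.00 + 69 @ $6.70 = $1,414.30
Ending inventory: 61 @ $9.30 + 232 @ $6.70 = $2,121.70
Check: goods available $3,536.00 = COGS $1,414.30 + ending $2,121.70

COGS = $1,414.30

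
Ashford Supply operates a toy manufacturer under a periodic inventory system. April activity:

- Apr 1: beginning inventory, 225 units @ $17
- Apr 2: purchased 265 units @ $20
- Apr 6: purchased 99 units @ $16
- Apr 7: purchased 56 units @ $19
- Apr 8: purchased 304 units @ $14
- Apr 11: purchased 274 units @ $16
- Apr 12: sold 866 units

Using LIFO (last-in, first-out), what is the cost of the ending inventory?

Ending inventory = $6,465

Apr 12, 866 sold [LIFO — newest first]: 274 @ $16 + 304 @ $14 + 56 @ $19 + 99 @ $16 + 133 @ $20 = $13,948
Ending inventory: 225 @ $17 + 132 @ $20 = $6,465
Check: goods available $20,413 = COGS $13,948 + ending $6,465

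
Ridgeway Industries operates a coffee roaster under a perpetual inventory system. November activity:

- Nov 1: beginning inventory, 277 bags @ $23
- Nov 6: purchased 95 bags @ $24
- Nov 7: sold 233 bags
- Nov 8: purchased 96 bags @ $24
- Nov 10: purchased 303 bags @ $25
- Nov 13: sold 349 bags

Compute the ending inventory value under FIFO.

Nov 7, 233 sold [FIFO — oldest first]: 233 @ $23 = $5,359
Nov 13, 349 sold [FIFO — oldest first]: 44 @ $23 + 95 @ $24 + 96 @ $24 + 114 @ $25 = $8,446
Total COGS = $5,359 + $8,446 = $13,805
Ending inventory: 189 @ $25 = $4,725

Ending inventory = $4,725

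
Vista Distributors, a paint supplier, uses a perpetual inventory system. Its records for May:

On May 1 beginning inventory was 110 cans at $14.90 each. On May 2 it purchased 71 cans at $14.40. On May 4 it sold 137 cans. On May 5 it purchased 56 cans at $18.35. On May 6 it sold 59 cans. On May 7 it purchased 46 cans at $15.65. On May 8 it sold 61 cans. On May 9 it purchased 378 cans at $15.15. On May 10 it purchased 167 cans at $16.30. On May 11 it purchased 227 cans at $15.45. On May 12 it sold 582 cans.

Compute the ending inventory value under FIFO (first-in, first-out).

Ending inventory = $3,337.20

May 4, 137 sold [FIFO — oldest first]: 110 @ $14.90 + 27 @ $14.40 = $2,027.80
May 6, 59 sold [FIFO — oldest first]: 44 @ $14.40 + 15 @ $18.35 = $908.85
May 8, 61 sold [FIFO — oldest first]: 41 @ $18.35 + 20 @ $15.65 = $1,065.35
May 12, 582 sold [FIFO — oldest first]: 26 @ $15.65 + 378 @ $15.15 + 167 @ $16.30 + 11 @ $15.45 = $9,025.65
Total COGS = $2,027.80 + $908.85 + $1,065.35 + $9,025.65 = $13,027.65
Ending inventory: 216 @ $15.45 = $3,337.20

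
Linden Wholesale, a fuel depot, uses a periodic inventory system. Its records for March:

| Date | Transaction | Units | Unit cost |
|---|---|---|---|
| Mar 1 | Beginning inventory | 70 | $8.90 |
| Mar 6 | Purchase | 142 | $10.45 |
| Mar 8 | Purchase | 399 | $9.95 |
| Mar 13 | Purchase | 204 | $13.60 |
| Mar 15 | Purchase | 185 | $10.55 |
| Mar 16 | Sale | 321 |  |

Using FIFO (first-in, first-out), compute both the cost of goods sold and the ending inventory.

COGS = $3,191.45; ending inventory = $7,611.65

Mar 16, 321 sold [FIFO — oldest first]: 70 @ $8.90 + 142 @ $10.45 + 109 @ $9.95 = $3,191.45
Ending inventory: 290 @ $9.95 + 204 @ $13.60 + 185 @ $10.55 = $7,611.65
Check: goods available $10,803.10 = COGS $3,191.45 + ending $7,611.65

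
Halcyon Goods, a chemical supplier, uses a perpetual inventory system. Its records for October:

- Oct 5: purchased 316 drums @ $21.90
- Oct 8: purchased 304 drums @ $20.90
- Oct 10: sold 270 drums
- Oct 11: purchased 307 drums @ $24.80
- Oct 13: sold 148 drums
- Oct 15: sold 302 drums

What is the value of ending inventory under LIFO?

Ending inventory = $4,533.30

Oct 10, 270 sold [LIFO — newest first]: 270 @ $20.90 = $5,643.00
Oct 13, 148 sold [LIFO — newest first]: 148 @ $24.80 = $3,670.40
Oct 15, 302 sold [LIFO — newest first]: 159 @ $24.80 + 34 @ $20.90 + 109 @ $21.90 = $7,040.90
Total COGS = $5,643.00 + $3,670.40 + $7,040.90 = $16,354.30
Ending inventory: 207 @ $21.90 = $4,533.30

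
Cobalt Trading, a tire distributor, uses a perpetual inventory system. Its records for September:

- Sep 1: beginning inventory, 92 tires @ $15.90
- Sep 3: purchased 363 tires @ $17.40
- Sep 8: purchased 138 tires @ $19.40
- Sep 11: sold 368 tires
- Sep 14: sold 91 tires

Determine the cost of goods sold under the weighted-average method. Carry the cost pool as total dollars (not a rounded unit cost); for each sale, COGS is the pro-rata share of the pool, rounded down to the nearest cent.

After Sep 1: 92 on hand, pool $1,462.80 (≈ $15.9000 each)
After Sep 3: 455 on hand, pool $7,779.00 (≈ $17.0967 each)
After Sep 8: 593 on hand, pool $10,456.20 (≈ $17.6327 each)
Sep 11, sell 368: 368/593 × $10,456.20 → $6,488.83
Sep 14, sell 91: 91/225 × $3,967.37 → $1,604.58
Total COGS = $6,488.83 + $1,604.58 = $8,093.41
Ending inventory (cost pool remaining) = $2,362.79

COGS = $8,093.41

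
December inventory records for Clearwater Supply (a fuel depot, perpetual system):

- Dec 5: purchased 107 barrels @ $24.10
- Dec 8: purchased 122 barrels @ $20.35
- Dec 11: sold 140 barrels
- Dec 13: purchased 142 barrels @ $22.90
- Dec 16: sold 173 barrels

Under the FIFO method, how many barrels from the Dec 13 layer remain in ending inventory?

58

Dec 11, 140 sold [FIFO — oldest first]: 107 @ $24.10 + 33 @ $20.35 = $3,250.25
Dec 16, 173 sold [FIFO — oldest first]: 89 @ $20.35 + 84 @ $22.90 = $3,734.75
Total COGS = $3,250.25 + $3,734.75 = $6,985.00
Ending inventory: 58 @ $22.90 = $1,328.20
Check: goods available $8,313.20 = COGS $6,985.00 + ending $1,328.20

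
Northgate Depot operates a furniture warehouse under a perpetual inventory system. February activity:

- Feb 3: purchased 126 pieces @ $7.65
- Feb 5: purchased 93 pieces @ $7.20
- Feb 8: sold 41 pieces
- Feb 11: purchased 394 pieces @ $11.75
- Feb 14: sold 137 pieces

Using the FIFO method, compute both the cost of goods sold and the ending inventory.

COGS = $1,338.30; ending inventory = $4,924.70

Feb 8, 41 sold [FIFO — oldest first]: 41 @ $7.65 = $313.65
Feb 14, 137 sold [FIFO — oldest first]: 85 @ $7.65 + 52 @ $7.20 = $1,024.65
Total COGS = $313.65 + $1,024.65 = $1,338.30
Ending inventory: 41 @ $7.20 + 394 @ $11.75 = $4,924.70
Check: goods available $6,263.00 = COGS $1,338.30 + ending $4,924.70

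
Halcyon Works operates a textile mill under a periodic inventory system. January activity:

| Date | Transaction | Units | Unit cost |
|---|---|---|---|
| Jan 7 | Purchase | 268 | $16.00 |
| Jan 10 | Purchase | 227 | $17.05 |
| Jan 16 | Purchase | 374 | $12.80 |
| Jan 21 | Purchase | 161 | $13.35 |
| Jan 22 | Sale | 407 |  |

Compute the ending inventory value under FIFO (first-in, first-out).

Ending inventory = $8,436.95

Jan 22, 407 sold [FIFO — oldest first]: 268 @ $16.00 + 139 @ $17.05 = $6,657.95
Ending inventory: 88 @ $17.05 + 374 @ $12.80 + 161 @ $13.35 = $8,436.95
Check: goods available $15,094.90 = COGS $6,657.95 + ending $8,436.95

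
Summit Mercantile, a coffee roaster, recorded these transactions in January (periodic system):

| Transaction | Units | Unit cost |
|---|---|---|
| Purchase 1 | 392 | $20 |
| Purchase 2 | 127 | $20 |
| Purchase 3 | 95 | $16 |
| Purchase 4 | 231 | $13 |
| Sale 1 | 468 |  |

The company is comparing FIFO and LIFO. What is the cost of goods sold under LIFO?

COGS = $7,363

FIFO COGS: 392 @ $20 + 76 @ $20 = $9,360
LIFO COGS: 231 @ $13 + 95 @ $16 + 127 @ $20 + 15 @ $20 = $7,363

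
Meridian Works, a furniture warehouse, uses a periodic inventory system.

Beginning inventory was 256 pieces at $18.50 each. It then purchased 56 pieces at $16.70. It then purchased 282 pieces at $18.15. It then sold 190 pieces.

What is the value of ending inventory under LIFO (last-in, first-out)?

Sale 1 (190) [LIFO — newest first]: 190 @ $18.15 = $3,448.50
Ending inventory: 256 @ $18.50 + 56 @ $16.70 + 92 @ $18.15 = $7,341.00
Check: goods available $10,789.50 = COGS $3,448.50 + ending $7,341.00

Ending inventory = $7,341.00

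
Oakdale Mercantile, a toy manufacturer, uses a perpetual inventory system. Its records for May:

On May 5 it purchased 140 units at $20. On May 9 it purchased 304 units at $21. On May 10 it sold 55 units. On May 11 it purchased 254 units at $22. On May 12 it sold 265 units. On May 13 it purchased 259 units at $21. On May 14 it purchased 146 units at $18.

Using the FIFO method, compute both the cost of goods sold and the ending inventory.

COGS = $6,580; ending inventory = $16,259

May 10, 55 sold [FIFO — oldest first]: 55 @ $20 = $1,100
May 12, 265 sold [FIFO — oldest first]: 85 @ $20 + 180 @ $21 = $5,480
Total COGS = $1,100 + $5,480 = $6,580
Ending inventory: 124 @ $21 + 254 @ $22 + 259 @ $21 + 146 @ $18 = $16,259
Check: goods available $22,839 = COGS $6,580 + ending $16,259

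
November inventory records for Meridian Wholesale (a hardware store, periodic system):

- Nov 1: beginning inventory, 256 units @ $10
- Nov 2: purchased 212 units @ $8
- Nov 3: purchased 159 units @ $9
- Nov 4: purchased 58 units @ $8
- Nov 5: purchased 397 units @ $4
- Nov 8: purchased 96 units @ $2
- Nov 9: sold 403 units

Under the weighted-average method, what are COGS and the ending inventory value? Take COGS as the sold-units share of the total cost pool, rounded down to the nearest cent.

COGS = $2,713.23; ending inventory = $5,217.77

Nov 9, sell 403: 403/1178 × $7,931.00 → $2,713.23
Ending inventory (cost pool remaining) = $5,217.77
Check: goods available $7,931.00 = COGS $2,713.23 + ending $5,217.77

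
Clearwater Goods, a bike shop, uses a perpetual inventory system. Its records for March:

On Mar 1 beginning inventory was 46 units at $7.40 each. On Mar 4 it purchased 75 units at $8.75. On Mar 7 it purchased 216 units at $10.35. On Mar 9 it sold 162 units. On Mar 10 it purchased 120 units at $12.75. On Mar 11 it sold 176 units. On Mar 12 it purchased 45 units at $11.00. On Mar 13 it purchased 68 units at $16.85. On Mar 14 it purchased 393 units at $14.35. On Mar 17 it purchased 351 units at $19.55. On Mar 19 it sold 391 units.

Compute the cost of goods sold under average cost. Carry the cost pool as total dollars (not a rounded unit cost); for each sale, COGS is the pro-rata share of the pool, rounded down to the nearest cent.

COGS = $9,652.13

After Mar 1: 46 on hand, pool $340.40 (≈ $7.4000 each)
After Mar 4: 121 on hand, pool $996.65 (≈ $8.2368 each)
After Mar 7: 337 on hand, pool $3,232.25 (≈ $9.5912 each)
Mar 9, sell 162: 162/337 × $3,232.25 → $1,553.78
After Mar 10: 295 on hand, pool $3,208.47 (≈ $10.8762 each)
Mar 11, sell 176: 176/295 × $3,208.47 → $1,914.20
After Mar 12: 164 on hand, pool $1,789.27 (≈ $10.9102 each)
After Mar 13: 232 on hand, pool $2,935.07 (≈ $12.6512 each)
After Mar 14: 625 on hand, pool $8,574.62 (≈ $13.7194 each)
After Mar 17: 976 on hand, pool $15,436.67 (≈ $15.8163 each)
Mar 19, sell 391: 391/976 × $15,436.67 → $6,184.15
Total COGS = $1,553.78 + $1,914.20 + $6,184.15 = $9,652.13
Ending inventory (cost pool remaining) = $9,252.52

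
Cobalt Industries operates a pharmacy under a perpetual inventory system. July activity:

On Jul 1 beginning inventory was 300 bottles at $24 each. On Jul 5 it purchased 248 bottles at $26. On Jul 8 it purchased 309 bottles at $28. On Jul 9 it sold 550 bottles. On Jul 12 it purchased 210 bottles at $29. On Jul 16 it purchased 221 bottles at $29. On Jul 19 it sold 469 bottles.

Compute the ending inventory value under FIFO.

Jul 9, 550 sold [FIFO — oldest first]: 300 @ $24 + 248 @ $26 + 2 @ $28 = $13,704
Jul 19, 469 sold [FIFO — oldest first]: 307 @ $28 + 162 @ $29 = $13,294
Total COGS = $13,704 + $13,294 = $26,998
Ending inventory: 48 @ $29 + 221 @ $29 = $7,801

Ending inventory = $7,801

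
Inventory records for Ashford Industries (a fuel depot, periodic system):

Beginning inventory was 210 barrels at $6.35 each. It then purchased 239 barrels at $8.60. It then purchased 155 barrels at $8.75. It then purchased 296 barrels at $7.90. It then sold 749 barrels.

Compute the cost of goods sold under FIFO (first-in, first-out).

Sale 1 (749) [FIFO — oldest first]: 210 @ $6.35 + 239 @ $8.60 + 155 @ $8.75 + 145 @ $7.90 = $5,890.65
Ending inventory: 151 @ $7.90 = $1,192.90
Check: goods available $7,083.55 = COGS $5,890.65 + ending $1,192.90

COGS = $5,890.65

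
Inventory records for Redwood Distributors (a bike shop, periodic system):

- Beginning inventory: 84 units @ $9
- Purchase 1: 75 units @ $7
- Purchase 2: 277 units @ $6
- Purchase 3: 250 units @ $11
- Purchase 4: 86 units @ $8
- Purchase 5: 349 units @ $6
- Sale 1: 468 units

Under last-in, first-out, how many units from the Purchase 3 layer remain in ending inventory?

Sale 1 (468) [LIFO — newest first]: 349 @ $6 + 86 @ $8 + 33 @ $11 = $3,145
Ending inventory: 84 @ $9 + 75 @ $7 + 277 @ $6 + 217 @ $11 = $5,330
Check: goods available $8,475 = COGS $3,145 + ending $5,330

217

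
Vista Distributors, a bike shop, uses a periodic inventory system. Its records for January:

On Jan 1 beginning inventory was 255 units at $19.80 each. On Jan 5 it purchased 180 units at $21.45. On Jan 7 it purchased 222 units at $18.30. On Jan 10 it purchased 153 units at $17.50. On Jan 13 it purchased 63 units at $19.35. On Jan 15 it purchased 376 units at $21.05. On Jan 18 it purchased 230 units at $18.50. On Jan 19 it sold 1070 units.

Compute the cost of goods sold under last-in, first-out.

Jan 19, 1070 sold [LIFO — newest first]: 230 @ $18.50 + 376 @ $21.05 + 63 @ $19.35 + 153 @ $17.50 + 222 @ $18.30 + 26 @ $21.45 = $20,686.65
Ending inventory: 255 @ $19.80 + 154 @ $21.45 = $8,352.30

COGS = $20,686.65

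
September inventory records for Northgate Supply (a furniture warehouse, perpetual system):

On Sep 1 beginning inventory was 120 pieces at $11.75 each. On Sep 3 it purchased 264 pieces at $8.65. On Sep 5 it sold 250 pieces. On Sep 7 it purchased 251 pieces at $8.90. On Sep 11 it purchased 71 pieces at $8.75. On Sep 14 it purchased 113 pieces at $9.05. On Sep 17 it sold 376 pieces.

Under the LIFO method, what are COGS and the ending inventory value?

COGS = $5,515.20; ending inventory = $2,056.20

Sep 5, 250 sold [LIFO — newest first]: 250 @ $8.65 = $2,162.50
Sep 17, 376 sold [LIFO — newest first]: 113 @ $9.05 + 71 @ $8.75 + 192 @ $8.90 = $3,352.70
Total COGS = $2,162.50 + $3,352.70 = $5,515.20
Ending inventory: 120 @ $11.75 + 14 @ $8.65 + 59 @ $8.90 = $2,056.20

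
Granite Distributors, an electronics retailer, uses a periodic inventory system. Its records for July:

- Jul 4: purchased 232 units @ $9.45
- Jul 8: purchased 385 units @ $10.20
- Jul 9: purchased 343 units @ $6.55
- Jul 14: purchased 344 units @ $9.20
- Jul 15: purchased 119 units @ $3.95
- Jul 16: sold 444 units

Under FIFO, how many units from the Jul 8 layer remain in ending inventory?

173

Jul 16, 444 sold [FIFO — oldest first]: 232 @ $9.45 + 212 @ $10.20 = $4,354.80
Ending inventory: 173 @ $10.20 + 343 @ $6.55 + 344 @ $9.20 + 119 @ $3.95 = $7,646.10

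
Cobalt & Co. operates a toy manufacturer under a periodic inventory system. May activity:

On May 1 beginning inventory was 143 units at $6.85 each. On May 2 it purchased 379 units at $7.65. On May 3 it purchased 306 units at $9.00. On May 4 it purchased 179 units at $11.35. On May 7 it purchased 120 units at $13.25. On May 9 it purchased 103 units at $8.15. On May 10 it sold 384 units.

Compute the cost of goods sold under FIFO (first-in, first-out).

COGS = $2,823.20

May 10, 384 sold [FIFO — oldest first]: 143 @ $6.85 + 241 @ $7.65 = $2,823.20
Ending inventory: 138 @ $7.65 + 306 @ $9.00 + 179 @ $11.35 + 120 @ $13.25 + 103 @ $8.15 = $8,270.80
Check: goods available $11,094.00 = COGS $2,823.20 + ending $8,270.80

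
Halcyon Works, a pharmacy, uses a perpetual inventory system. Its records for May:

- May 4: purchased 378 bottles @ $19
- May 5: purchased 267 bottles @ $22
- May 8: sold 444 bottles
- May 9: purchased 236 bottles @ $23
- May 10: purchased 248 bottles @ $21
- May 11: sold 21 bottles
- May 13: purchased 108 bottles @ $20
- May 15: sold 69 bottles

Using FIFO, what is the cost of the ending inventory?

May 8, 444 sold [FIFO — oldest first]: 378 @ $19 + 66 @ $22 = $8,634
May 11, 21 sold [FIFO — oldest first]: 21 @ $22 = $462
May 15, 69 sold [FIFO — oldest first]: 69 @ $22 = $1,518
Total COGS = $8,634 + $462 + $1,518 = $10,614
Ending inventory: 111 @ $22 + 236 @ $23 + 248 @ $21 + 108 @ $20 = $15,238
Check: goods available $25,852 = COGS $10,614 + ending $15,238

Ending inventory = $15,238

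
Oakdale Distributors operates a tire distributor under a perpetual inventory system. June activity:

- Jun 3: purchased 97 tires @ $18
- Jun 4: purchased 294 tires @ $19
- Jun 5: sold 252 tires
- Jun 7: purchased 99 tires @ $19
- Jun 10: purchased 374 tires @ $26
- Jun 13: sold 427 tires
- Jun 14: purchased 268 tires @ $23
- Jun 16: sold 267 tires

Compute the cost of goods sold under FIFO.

Jun 5, 252 sold [FIFO — oldest first]: 97 @ $18 + 155 @ $19 = $4,691
Jun 13, 427 sold [FIFO — oldest first]: 139 @ $19 + 99 @ $19 + 189 @ $26 = $9,436
Jun 16, 267 sold [FIFO — oldest first]: 185 @ $26 + 82 @ $23 = $6,696
Total COGS = $4,691 + $9,436 + $6,696 = $20,823
Ending inventory: 186 @ $23 = $4,278

COGS = $20,823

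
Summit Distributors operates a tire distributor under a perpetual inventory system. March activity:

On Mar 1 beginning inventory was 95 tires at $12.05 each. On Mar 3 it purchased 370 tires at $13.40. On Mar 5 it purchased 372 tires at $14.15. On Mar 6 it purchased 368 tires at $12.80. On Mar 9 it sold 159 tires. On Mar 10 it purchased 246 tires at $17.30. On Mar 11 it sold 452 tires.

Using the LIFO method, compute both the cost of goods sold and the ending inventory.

Mar 9, 159 sold [LIFO — newest first]: 159 @ $12.80 = $2,035.20
Mar 11, 452 sold [LIFO — newest first]: 246 @ $17.30 + 206 @ $12.80 = $6,892.60
Total COGS = $2,035.20 + $6,892.60 = $8,927.80
Ending inventory: 95 @ $12.05 + 370 @ $13.40 + 372 @ $14.15 + 3 @ $12.80 = $11,404.95

COGS = $8,927.80; ending inventory = $11,404.95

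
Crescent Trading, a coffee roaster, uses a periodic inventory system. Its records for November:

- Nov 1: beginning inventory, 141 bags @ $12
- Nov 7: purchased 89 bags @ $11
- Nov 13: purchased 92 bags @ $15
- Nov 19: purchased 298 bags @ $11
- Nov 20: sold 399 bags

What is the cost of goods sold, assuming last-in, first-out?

Nov 20, 399 sold [LIFO — newest first]: 298 @ $11 + 92 @ $15 + 9 @ $11 = $4,757
Ending inventory: 141 @ $12 + 80 @ $11 = $2,572

COGS = $4,757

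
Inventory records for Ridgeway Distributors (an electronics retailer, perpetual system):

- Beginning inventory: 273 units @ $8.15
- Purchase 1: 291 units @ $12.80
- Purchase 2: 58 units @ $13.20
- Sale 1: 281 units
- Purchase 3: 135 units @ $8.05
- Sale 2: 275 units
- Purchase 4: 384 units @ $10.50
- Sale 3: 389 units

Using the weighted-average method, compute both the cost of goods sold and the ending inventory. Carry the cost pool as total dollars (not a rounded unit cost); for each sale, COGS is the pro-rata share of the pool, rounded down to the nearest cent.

COGS = $9,808.59; ending inventory = $2,025.51

After Beginning: 273 on hand, pool $2,224.95 (≈ $8.1500 each)
After Purchase 1: 564 on hand, pool $5,949.75 (≈ $10.5492 each)
After Purchase 2: 622 on hand, pool $6,715.35 (≈ $10.7964 each)
Sale 1, sell 281: 281/622 × $6,715.35 → $3,033.78
After Purchase 3: 476 on hand, pool $4,768.32 (≈ $10.0175 each)
Sale 2, sell 275: 275/476 × $4,768.32 → $2,754.80
After Purchase 4: 585 on hand, pool $6,045.52 (≈ $10.3342 each)
Sale 3, sell 389: 389/585 × $6,045.52 → $4,020.01
Total COGS = $3,033.78 + $2,754.80 + $4,020.01 = $9,808.59
Ending inventory (cost pool remaining) = $2,025.51
Check: goods available $11,834.10 = COGS $9,808.59 + ending $2,025.51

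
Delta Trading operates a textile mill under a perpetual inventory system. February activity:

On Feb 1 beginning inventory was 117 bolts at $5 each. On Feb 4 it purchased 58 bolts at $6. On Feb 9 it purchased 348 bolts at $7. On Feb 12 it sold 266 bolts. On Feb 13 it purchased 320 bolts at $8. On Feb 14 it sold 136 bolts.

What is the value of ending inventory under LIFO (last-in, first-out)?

Ending inventory = $2,979

Feb 12, 266 sold [LIFO — newest first]: 266 @ $7 = $1,862
Feb 14, 136 sold [LIFO — newest first]: 136 @ $8 = $1,088
Total COGS = $1,862 + $1,088 = $2,950
Ending inventory: 117 @ $5 + 58 @ $6 + 82 @ $7 + 184 @ $8 = $2,979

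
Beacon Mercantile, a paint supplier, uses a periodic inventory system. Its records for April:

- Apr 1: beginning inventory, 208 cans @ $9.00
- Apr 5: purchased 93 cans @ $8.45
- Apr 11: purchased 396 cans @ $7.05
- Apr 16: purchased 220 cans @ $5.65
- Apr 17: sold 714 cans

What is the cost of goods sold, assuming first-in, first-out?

Apr 17, 714 sold [FIFO — oldest first]: 208 @ $9.00 + 93 @ $8.45 + 396 @ $7.05 + 17 @ $5.65 = $5,545.70
Ending inventory: 203 @ $5.65 = $1,146.95

COGS = $5,545.70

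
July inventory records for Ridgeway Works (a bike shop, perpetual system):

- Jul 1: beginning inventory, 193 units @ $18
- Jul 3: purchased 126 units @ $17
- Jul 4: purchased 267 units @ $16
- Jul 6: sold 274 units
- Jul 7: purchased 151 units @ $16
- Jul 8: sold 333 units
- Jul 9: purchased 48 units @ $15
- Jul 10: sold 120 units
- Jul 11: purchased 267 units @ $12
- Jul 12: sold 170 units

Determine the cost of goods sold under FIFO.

Jul 6, 274 sold [FIFO — oldest first]: 193 @ $18 + 81 @ $17 = $4,851
Jul 8, 333 sold [FIFO — oldest first]: 45 @ $17 + 267 @ $16 + 21 @ $16 = $5,373
Jul 10, 120 sold [FIFO — oldest first]: 120 @ $16 = $1,920
Jul 12, 170 sold [FIFO — oldest first]: 10 @ $16 + 48 @ $15 + 112 @ $12 = $2,224
Total COGS = $4,851 + $5,373 + $1,920 + $2,224 = $14,368
Ending inventory: 155 @ $12 = $1,860

COGS = $14,368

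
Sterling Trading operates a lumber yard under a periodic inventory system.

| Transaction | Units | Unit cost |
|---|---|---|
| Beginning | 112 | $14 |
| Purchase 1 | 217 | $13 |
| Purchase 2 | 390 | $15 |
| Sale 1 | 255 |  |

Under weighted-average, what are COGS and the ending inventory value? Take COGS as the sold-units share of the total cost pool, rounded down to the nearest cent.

Sale 1, sell 255: 255/719 × $10,239.00 → $3,631.35
Ending inventory (cost pool remaining) = $6,607.65

COGS = $3,631.35; ending inventory = $6,607.65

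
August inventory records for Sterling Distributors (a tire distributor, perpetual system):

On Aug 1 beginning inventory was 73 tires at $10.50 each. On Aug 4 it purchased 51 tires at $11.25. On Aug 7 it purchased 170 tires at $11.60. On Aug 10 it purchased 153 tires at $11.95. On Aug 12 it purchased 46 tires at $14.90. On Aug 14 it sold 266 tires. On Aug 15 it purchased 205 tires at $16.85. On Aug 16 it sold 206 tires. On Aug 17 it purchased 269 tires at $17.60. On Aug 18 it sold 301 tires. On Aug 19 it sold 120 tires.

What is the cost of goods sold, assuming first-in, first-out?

COGS = $12,712.25

Aug 14, 266 sold [FIFO — oldest first]: 73 @ $10.50 + 51 @ $11.25 + 142 @ $11.60 = $2,987.45
Aug 16, 206 sold [FIFO — oldest first]: 28 @ $11.60 + 153 @ $11.95 + 25 @ $14.90 = $2,525.65
Aug 18, 301 sold [FIFO — oldest first]: 21 @ $14.90 + 205 @ $16.85 + 75 @ $17.60 = $5,087.15
Aug 19, 120 sold [FIFO — oldest first]: 120 @ $17.60 = $2,112.00
Total COGS = $2,987.45 + $2,525.65 + $5,087.15 + $2,112.00 = $12,712.25
Ending inventory: 74 @ $17.60 = $1,302.40
Check: goods available $14,014.65 = COGS $12,712.25 + ending $1,302.40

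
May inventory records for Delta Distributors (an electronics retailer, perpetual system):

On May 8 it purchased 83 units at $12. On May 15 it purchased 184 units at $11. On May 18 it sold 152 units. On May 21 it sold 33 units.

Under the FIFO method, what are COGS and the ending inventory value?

May 18, 152 sold [FIFO — oldest first]: 83 @ $12 + 69 @ $11 = $1,755
May 21, 33 sold [FIFO — oldest first]: 33 @ $11 = $363
Total COGS = $1,755 + $363 = $2,118
Ending inventory: 82 @ $11 = $902
Check: goods available $3,020 = COGS $2,118 + ending $902

COGS = $2,118; ending inventory = $902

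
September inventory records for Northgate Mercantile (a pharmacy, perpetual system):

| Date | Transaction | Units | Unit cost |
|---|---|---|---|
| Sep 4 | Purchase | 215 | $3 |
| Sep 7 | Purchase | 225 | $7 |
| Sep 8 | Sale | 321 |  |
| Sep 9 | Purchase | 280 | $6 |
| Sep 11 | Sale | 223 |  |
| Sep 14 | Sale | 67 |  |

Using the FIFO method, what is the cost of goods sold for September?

Sep 8, 321 sold [FIFO — oldest first]: 215 @ $3 + 106 @ $7 = $1,387
Sep 11, 223 sold [FIFO — oldest first]: 119 @ $7 + 104 @ $6 = $1,457
Sep 14, 67 sold [FIFO — oldest first]: 67 @ $6 = $402
Total COGS = $1,387 + $1,457 + $402 = $3,246
Ending inventory: 109 @ $6 = $654

COGS = $3,246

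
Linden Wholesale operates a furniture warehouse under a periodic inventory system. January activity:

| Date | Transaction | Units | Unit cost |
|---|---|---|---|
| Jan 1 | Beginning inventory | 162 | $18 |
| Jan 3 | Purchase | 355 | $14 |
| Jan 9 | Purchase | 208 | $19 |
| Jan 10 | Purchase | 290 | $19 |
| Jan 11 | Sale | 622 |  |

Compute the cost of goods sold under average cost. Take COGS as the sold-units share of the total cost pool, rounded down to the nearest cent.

Jan 11, sell 622: 622/1015 × $17,348.00 → $10,630.99
Ending inventory (cost pool remaining) = $6,717.01

COGS = $10,630.99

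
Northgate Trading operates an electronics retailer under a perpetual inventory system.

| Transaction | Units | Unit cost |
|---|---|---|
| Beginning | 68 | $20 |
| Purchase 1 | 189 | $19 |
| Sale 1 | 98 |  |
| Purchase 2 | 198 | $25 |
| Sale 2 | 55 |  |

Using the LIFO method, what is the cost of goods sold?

Sale 1 (98) [LIFO — newest first]: 98 @ $19 = $1,862
Sale 2 (55) [LIFO — newest first]: 55 @ $25 = $1,375
Total COGS = $1,862 + $1,375 = $3,237
Ending inventory: 68 @ $20 + 91 @ $19 + 143 @ $25 = $6,664

COGS = $3,237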